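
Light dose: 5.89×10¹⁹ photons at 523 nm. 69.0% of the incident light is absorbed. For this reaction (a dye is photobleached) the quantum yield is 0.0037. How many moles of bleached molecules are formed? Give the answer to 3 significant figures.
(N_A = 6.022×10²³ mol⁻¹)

2.50×10⁻⁷ mol

Moles of photons: 5.89×10¹⁹ / 6.022×10²³ = 9.781×10⁻⁵ mol.
Photons absorbed: 0.690 × 9.781×10⁻⁵ = 6.749×10⁻⁵ mol.
Product: Φ × n_abs = 0.0037 × 6.749×10⁻⁵ = 2.497×10⁻⁷ mol.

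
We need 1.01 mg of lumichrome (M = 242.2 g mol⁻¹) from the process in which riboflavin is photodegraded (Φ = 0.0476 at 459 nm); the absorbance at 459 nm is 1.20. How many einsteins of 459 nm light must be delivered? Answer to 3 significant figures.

9.35×10⁻⁵ einstein

Product: 1.01 mg / 242.2 g mol⁻¹ = 4.170×10⁻⁶ mol.
Photons that must be absorbed: 4.170×10⁻⁶ / 0.0476 = 8.761×10⁻⁵ mol.
Fraction absorbed: 1 − 10^(−1.20) = 0.9369.
Incident photons needed: 8.761×10⁻⁵ / 0.9369 = 9.351×10⁻⁵ mol.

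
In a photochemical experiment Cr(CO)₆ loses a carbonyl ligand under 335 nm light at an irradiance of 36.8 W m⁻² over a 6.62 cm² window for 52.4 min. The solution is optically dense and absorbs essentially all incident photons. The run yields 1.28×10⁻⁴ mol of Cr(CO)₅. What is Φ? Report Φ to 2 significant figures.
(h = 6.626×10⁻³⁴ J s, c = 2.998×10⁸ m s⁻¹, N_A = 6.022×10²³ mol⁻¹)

Φ = 0.60

Photon energy at 335 nm: hc/λ = (6.626×10⁻³⁴)(2.998×10⁸)/(335×10⁻⁹) = 5.930×10⁻¹⁹ J.
Energy delivered: (36.8 W m⁻²)(6.62×10⁻⁴ m²)(3144 s) = 76.59 J.
Photons incident: 76.59 / 5.930×10⁻¹⁹ = 1.292×10²⁰, i.e. 1.292×10²⁰/6.022×10²³ = 2.145×10⁻⁴ mol.
Φ = 1.28×10⁻⁴ mol / 2.145×10⁻⁴ mol photons = 0.60.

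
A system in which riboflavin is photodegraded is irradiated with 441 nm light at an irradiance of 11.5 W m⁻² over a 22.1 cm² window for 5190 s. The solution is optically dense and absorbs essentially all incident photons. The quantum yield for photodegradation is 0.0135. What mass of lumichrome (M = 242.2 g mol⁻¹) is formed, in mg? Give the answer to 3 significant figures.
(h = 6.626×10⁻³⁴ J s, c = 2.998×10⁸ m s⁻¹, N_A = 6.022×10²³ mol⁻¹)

1.59 mg

Photon energy at 441 nm: hc/λ = (6.626×10⁻³⁴)(2.998×10⁸)/(441×10⁻⁹) = 4.504×10⁻¹⁹ J.
Energy delivered: (11.5 W m⁻²)(22.1×10⁻⁴ m²)(5190 s) = 131.9 J.
Photons incident: 131.9 / 4.504×10⁻¹⁹ = 2.929×10²⁰, i.e. 2.929×10²⁰/6.022×10²³ = 4.864×10⁻⁴ mol.
Product: Φ × n_abs = 0.0135 × 4.864×10⁻⁴ = 6.566×10⁻⁶ mol.
Mass: 6.566×10⁻⁶ × 242.2 = 0.001590 g = 1.59 mg.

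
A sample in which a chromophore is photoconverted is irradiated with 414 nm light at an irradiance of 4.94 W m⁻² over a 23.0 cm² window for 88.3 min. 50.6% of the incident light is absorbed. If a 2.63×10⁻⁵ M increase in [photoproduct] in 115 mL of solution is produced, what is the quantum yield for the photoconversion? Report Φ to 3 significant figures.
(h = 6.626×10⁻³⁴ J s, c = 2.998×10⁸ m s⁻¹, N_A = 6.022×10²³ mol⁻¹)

Product: (2.63×10⁻⁵ M)(0.115 L) = 3.025×10⁻⁶ mol.
Photon energy at 414 nm: hc/λ = (6.626×10⁻³⁴)(2.998×10⁸)/(414×10⁻⁹) = 4.798×10⁻¹⁹ J.
Energy delivered: (4.94 W m⁻²)(23.0×10⁻⁴ m²)(5298 s) = 60.20 J.
Photons incident: 60.20 / 4.798×10⁻¹⁹ = 1.255×10²⁰, i.e. 1.255×10²⁰/6.022×10²³ = 2.084×10⁻⁴ mol.
Photons absorbed: 0.506 × 2.084×10⁻⁴ = 1.055×10⁻⁴ mol.
Φ = 3.025×10⁻⁶ mol / 1.055×10⁻⁴ mol photons = 0.0287.

Φ = 0.0287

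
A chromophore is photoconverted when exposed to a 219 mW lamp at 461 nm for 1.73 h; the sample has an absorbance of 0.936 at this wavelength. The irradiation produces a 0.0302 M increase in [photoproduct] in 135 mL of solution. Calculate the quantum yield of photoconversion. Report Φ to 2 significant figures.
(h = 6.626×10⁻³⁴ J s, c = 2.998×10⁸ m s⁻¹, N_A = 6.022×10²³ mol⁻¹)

Φ = 0.88

Product: (0.0302 M)(0.135 L) = 0.004077 mol.
Photon energy at 461 nm: hc/λ = (6.626×10⁻³⁴)(2.998×10⁸)/(461×10⁻⁹) = 4.309×10⁻¹⁹ J.
Energy delivered: (219 mW)(6228 s) = 1364 J.
Photons incident: 1364 / 4.309×10⁻¹⁹ = 3.165×10²¹, i.e. 3.165×10²¹/6.022×10²³ = 0.005256 mol.
Fraction absorbed: 1 − 10^(−0.936) = 0.8841.
Photons absorbed: 0.8841 × 0.005256 = 0.004647 mol.
Φ = 0.004077 mol / 0.004647 mol photons = 0.88.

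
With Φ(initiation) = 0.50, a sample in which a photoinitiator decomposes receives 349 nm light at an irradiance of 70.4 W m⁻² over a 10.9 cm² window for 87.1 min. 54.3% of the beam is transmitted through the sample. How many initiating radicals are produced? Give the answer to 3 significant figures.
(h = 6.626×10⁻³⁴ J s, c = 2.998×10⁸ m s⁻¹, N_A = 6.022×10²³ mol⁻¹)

1.61×10²⁰ initiating radicals

Photon energy at 349 nm: hc/λ = (6.626×10⁻³⁴)(2.998×10⁸)/(349×10⁻⁹) = 5.692×10⁻¹⁹ J.
Energy delivered: (70.4 W m⁻²)(10.9×10⁻⁴ m²)(5226 s) = 401.0 J.
Photons incident: 401.0 / 5.692×10⁻¹⁹ = 7.045×10²⁰, i.e. 7.045×10²⁰/6.022×10²³ = 0.001170 mol.
Fraction absorbed: 1 − 54.3/100 = 0.4570.
Photons absorbed: 0.4570 × 0.001170 = 5.347×10⁻⁴ mol.
Product: Φ × n_abs = 0.50 × 5.347×10⁻⁴ = 2.674×10⁻⁴ mol.
As a count: 2.674×10⁻⁴ × 6.022×10²³ = 1.61×10²⁰.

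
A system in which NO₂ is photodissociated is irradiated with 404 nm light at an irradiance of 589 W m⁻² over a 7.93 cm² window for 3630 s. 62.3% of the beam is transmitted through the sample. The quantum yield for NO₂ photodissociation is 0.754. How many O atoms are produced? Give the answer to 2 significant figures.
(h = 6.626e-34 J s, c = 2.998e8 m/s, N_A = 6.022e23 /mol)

Photon energy at 404 nm: hc/λ = (6.626e-34)(2.998e8)/(404e-9) = 4.917e-19 J.
Energy delivered: (589 W m⁻²)(7.93e-4 m²)(3630 s) = 1695 J.
Photons incident: 1695 / 4.917e-19 = 3.447e21, i.e. 3.447e21/6.022e23 = 0.005724 mol.
Fraction absorbed: 1 − 62.3/100 = 0.3770.
Photons absorbed: 0.3770 × 0.005724 = 0.002158 mol.
Product: Φ × n_abs = 0.754 × 0.002158 = 0.001627 mol.
As a count: 0.001627 × 6.022e23 = 9.8e20.

9.8e20 atoms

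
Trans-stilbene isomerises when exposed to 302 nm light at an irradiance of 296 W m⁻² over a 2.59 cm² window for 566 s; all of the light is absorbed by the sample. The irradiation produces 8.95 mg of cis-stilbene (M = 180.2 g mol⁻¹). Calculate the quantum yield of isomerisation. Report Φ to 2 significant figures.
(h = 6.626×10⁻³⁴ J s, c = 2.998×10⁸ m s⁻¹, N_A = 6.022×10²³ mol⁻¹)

Product: 8.95 mg / 180.2 g mol⁻¹ = 4.967×10⁻⁵ mol.
Photon energy at 302 nm: hc/λ = (6.626×10⁻³⁴)(2.998×10⁸)/(302×10⁻⁹) = 6.578×10⁻¹⁹ J.
Energy delivered: (296 W m⁻²)(2.59×10⁻⁴ m²)(566 s) = 43.39 J.
Photons incident: 43.39 / 6.578×10⁻¹⁹ = 6.596×10¹⁹, i.e. 6.596×10¹⁹/6.022×10²³ = 1.095×10⁻⁴ mol.
Φ = 4.967×10⁻⁵ mol / 1.095×10⁻⁴ mol photons = 0.45.

Φ = 0.45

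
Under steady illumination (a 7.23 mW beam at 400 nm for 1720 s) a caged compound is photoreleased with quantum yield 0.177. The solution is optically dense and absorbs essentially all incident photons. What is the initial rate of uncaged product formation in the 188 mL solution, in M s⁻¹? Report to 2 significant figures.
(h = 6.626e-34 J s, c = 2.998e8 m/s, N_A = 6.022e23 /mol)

Photon energy at 400 nm: hc/λ = (6.626e-34)(2.998e8)/(400e-9) = 4.966e-19 J.
Energy delivered: (7.23 mW)(1720 s) = 12.44 J.
Photons incident: 12.44 / 4.966e-19 = 2.505e19, i.e. 2.505e19/6.022e23 = 4.160e-5 mol.
Product formed: 0.177 × 4.160e-5 = 7.363e-6 mol.
Rate: 7.363e-6 mol / (1720 s × 0.188 L) = 2.3e-8 M s⁻¹.

2.3e-8 M s⁻¹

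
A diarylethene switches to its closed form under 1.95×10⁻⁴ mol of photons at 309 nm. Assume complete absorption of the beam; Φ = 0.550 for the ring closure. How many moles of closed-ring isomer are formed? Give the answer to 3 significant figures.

1.07×10⁻⁴ mol

Product: Φ × n_abs = 0.550 × 1.95×10⁻⁴ = 1.073×10⁻⁴ mol.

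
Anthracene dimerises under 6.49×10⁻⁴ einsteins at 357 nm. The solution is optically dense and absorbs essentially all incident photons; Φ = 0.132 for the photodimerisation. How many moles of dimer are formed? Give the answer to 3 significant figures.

8.57×10⁻⁵ mol

Product: Φ × n_abs = 0.132 × 6.49×10⁻⁴ = 8.567×10⁻⁵ mol.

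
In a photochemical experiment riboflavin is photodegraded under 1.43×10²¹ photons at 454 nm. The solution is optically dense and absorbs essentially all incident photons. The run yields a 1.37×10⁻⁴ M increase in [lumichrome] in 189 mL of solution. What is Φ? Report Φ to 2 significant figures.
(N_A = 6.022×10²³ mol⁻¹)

Product: (1.37×10⁻⁴ M)(0.189 L) = 2.589×10⁻⁵ mol.
Moles of photons: 1.43×10²¹ / 6.022×10²³ = 0.002375 mol.
Φ = 2.589×10⁻⁵ mol / 0.002375 mol photons = 0.011.

Φ = 0.011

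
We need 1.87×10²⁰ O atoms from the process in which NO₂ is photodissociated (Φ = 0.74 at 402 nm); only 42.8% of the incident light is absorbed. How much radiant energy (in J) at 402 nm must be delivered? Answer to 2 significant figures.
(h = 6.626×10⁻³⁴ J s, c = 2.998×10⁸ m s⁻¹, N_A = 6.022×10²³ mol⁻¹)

Product: 1.87×10²⁰ / 6.022×10²³ = 3.105×10⁻⁴ mol.
Photons that must be absorbed: 3.105×10⁻⁴ / 0.74 = 4.196×10⁻⁴ mol.
Incident photons needed: 4.196×10⁻⁴ / 0.428 = 9.804×10⁻⁴ mol.
Photon energy: hc/λ = 4.941×10⁻¹⁹ J; per mole, 2.975×10⁵ J mol⁻¹.
Energy required: 9.804×10⁻⁴ × 2.975×10⁵ = 290 J.

290 J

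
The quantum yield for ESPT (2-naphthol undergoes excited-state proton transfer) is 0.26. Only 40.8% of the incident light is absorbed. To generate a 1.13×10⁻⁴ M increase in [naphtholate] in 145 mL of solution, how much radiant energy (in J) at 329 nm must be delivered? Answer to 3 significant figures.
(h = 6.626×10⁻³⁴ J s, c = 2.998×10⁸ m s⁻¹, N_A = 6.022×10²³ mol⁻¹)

56.2 J

Product: (1.13×10⁻⁴ M)(0.145 L) = 1.639×10⁻⁵ mol.
Photons that must be absorbed: 1.639×10⁻⁵ / 0.26 = 6.304×10⁻⁵ mol.
Incident photons needed: 6.304×10⁻⁵ / 0.408 = 1.545×10⁻⁴ mol.
Photon energy: hc/λ = 6.038×10⁻¹⁹ J; per mole, 3.636×10⁵ J mol⁻¹.
Energy required: 1.545×10⁻⁴ × 3.636×10⁵ = 56.2 J.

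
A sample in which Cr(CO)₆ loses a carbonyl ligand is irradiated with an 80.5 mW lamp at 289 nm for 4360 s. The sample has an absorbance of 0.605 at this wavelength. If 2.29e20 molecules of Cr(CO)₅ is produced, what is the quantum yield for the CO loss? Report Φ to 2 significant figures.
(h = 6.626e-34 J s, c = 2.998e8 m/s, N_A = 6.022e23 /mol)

Φ = 0.60

Product: 2.29e20 / 6.022e23 = 3.803e-4 mol.
Photon energy at 289 nm: hc/λ = (6.626e-34)(2.998e8)/(289e-9) = 6.874e-19 J.
Energy delivered: (80.5 mW)(4360 s) = 351.0 J.
Photons incident: 351.0 / 6.874e-19 = 5.106e20, i.e. 5.106e20/6.022e23 = 8.479e-4 mol.
Fraction absorbed: 1 − 10^(−0.605) = 0.7517.
Photons absorbed: 0.7517 × 8.479e-4 = 6.374e-4 mol.
Φ = 3.803e-4 mol / 6.374e-4 mol photons = 0.60.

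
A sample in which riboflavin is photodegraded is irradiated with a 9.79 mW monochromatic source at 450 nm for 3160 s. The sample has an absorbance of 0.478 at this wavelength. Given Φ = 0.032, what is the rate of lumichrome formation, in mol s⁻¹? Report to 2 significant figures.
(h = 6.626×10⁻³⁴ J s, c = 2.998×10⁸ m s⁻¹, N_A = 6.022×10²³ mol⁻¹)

Photon energy at 450 nm: hc/λ = (6.626×10⁻³⁴)(2.998×10⁸)/(450×10⁻⁹) = 4.414×10⁻¹⁹ J.
Energy delivered: (9.79 mW)(3160 s) = 30.94 J.
Photons incident: 30.94 / 4.414×10⁻¹⁹ = 7.010×10¹⁹, i.e. 7.010×10¹⁹/6.022×10²³ = 1.164×10⁻⁴ mol.
Fraction absorbed: 1 − 10^(−0.478) = 0.6673.
Photons absorbed: 0.6673 × 1.164×10⁻⁴ = 7.767×10⁻⁵ mol.
Product formed: 0.032 × 7.767×10⁻⁵ = 2.485×10⁻⁶ mol.
Rate: 2.485×10⁻⁶ / 3160 s = 7.9×10⁻¹⁰ mol s⁻¹.

7.9×10⁻¹⁰ mol s⁻¹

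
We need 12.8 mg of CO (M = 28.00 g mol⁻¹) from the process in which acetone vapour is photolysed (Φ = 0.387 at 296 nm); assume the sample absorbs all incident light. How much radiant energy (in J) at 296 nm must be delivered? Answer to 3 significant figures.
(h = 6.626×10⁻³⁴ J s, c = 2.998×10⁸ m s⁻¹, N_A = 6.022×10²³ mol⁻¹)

Product: 12.8 mg / 28.00 g mol⁻¹ = 4.571×10⁻⁴ mol.
Photons that must be absorbed: 4.571×10⁻⁴ / 0.387 = 0.001181 mol.
Photon energy: hc/λ = 6.711×10⁻¹⁹ J; per mole, 4.041×10⁵ J mol⁻¹.
Energy required: 0.001181 × 4.041×10⁵ = 477 J.

477 J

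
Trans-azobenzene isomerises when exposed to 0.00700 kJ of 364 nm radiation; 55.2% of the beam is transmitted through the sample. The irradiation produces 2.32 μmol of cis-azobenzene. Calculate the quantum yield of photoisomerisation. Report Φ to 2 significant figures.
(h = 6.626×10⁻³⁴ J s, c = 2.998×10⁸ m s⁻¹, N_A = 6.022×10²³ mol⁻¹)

Product: 2.32 μmol = 2.32×10⁻⁶ mol.
Photon energy at 364 nm: hc/λ = (6.626×10⁻³⁴)(2.998×10⁸)/(364×10⁻⁹) = 5.457×10⁻¹⁹ J.
Incident energy: 0.00700 kJ = 7.00 J.
Photons incident: 7.00 / 5.457×10⁻¹⁹ = 1.283×10¹⁹, i.e. 1.283×10¹⁹/6.022×10²³ = 2.131×10⁻⁵ mol.
Fraction absorbed: 1 − 55.2/100 = 0.4480.
Photons absorbed: 0.4480 × 2.131×10⁻⁵ = 9.547×10⁻⁶ mol.
Φ = 2.32×10⁻⁶ mol / 9.547×10⁻⁶ mol photons = 0.24.

Φ = 0.24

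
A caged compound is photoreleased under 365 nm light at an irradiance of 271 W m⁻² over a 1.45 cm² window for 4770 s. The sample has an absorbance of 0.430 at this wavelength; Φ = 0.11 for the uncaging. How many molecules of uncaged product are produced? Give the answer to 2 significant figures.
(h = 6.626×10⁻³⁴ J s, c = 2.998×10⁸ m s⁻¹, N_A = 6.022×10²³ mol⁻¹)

Photon energy at 365 nm: hc/λ = (6.626×10⁻³⁴)(2.998×10⁸)/(365×10⁻⁹) = 5.442×10⁻¹⁹ J.
Energy delivered: (271 W m⁻²)(1.45×10⁻⁴ m²)(4770 s) = 187.4 J.
Photons incident: 187.4 / 5.442×10⁻¹⁹ = 3.444×10²⁰, i.e. 3.444×10²⁰/6.022×10²³ = 5.719×10⁻⁴ mol.
Fraction absorbed: 1 − 10^(−0.430) = 0.6285.
Photons absorbed: 0.6285 × 5.719×10⁻⁴ = 3.594×10⁻⁴ mol.
Product: Φ × n_abs = 0.11 × 3.594×10⁻⁴ = 3.953×10⁻⁵ mol.
As a count: 3.953×10⁻⁵ × 6.022×10²³ = 2.4×10¹⁹.

2.4×10¹⁹ molecules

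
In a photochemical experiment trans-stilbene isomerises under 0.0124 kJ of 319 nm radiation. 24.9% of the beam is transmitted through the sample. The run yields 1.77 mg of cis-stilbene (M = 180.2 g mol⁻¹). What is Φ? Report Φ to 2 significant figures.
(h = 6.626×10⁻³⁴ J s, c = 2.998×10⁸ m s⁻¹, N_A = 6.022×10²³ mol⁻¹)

Product: 1.77 mg / 180.2 g mol⁻¹ = 9.822×10⁻⁶ mol.
Photon energy at 319 nm: hc/λ = (6.626×10⁻³⁴)(2.998×10⁸)/(319×10⁻⁹) = 6.227×10⁻¹⁹ J.
Incident energy: 0.0124 kJ = 12.4 J.
Photons incident: 12.4 / 6.227×10⁻¹⁹ = 1.991×10¹⁹, i.e. 1.991×10¹⁹/6.022×10²³ = 3.306×10⁻⁵ mol.
Fraction absorbed: 1 − 24.9/100 = 0.7510.
Photons absorbed: 0.7510 × 3.306×10⁻⁵ = 2.483×10⁻⁵ mol.
Φ = 9.822×10⁻⁶ mol / 2.483×10⁻⁵ mol photons = 0.40.

Φ = 0.40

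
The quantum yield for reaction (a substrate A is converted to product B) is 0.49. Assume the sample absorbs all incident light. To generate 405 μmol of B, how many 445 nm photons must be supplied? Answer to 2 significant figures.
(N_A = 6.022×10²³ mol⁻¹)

5.0×10²⁰ photons

Product: 405 μmol = 4.05×10⁻⁴ mol.
Photons that must be absorbed: 4.05×10⁻⁴ / 0.49 = 8.265×10⁻⁴ mol.
Photon count: 8.265×10⁻⁴ × 6.022×10²³ = 5.0×10²⁰.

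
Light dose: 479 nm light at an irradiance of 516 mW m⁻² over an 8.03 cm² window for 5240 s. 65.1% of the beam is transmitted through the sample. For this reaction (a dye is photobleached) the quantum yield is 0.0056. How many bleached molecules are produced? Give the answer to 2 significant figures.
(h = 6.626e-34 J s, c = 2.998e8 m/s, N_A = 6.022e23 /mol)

1.0e16 bleached molecules

Photon energy at 479 nm: hc/λ = (6.626e-34)(2.998e8)/(479e-9) = 4.147e-19 J.
Energy delivered: (516 mW m⁻²)(8.03e-4 m²)(5240 s) = 2.171 J.
Photons incident: 2.171 / 4.147e-19 = 5.235e18, i.e. 5.235e18/6.022e23 = 8.693e-6 mol.
Fraction absorbed: 1 − 65.1/100 = 0.3490.
Photons absorbed: 0.3490 × 8.693e-6 = 3.034e-6 mol.
Product: Φ × n_abs = 0.0056 × 3.034e-6 = 1.699e-8 mol.
As a count: 1.699e-8 × 6.022e23 = 1.0e16.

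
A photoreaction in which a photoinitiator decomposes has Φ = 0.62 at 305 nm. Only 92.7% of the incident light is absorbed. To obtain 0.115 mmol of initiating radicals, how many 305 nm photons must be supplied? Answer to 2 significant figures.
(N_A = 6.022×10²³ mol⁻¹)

Product: 0.115 mmol = 1.15×10⁻⁴ mol.
Photons that must be absorbed: 1.15×10⁻⁴ / 0.62 = 1.855×10⁻⁴ mol.
Incident photons needed: 1.855×10⁻⁴ / 0.927 = 2.001×10⁻⁴ mol.
Photon count: 2.001×10⁻⁴ × 6.022×10²³ = 1.2×10²⁰.

1.2×10²⁰ photons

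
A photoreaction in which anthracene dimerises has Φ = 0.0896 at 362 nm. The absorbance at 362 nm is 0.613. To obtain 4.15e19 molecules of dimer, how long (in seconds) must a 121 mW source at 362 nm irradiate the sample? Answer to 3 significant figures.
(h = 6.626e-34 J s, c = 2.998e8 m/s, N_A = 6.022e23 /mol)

t ≈ 2780 s

Product: 4.15e19 / 6.022e23 = 6.891e-5 mol.
Photons that must be absorbed: 6.891e-5 / 0.0896 = 7.691e-4 mol.
Fraction absorbed: 1 − 10^(−0.613) = 0.7562.
Incident photons needed: 7.691e-4 / 0.7562 = 0.001017 mol.
Photon energy: hc/λ = 5.487e-19 J; per mole, 3.304e5 J mol⁻¹.
Energy required: 0.001017 × 3.304e5 = 336.0 J.
Time: 336.0 J / 0.121 W = 2780 s.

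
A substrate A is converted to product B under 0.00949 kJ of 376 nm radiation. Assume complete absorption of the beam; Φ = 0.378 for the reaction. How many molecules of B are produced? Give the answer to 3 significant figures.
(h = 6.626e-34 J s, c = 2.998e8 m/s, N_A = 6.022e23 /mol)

Photon energy at 376 nm: hc/λ = (6.626e-34)(2.998e8)/(376e-9) = 5.283e-19 J.
Incident energy: 0.00949 kJ = 9.49 J.
Photons incident: 9.49 / 5.283e-19 = 1.796e19, i.e. 1.796e19/6.022e23 = 2.982e-5 mol.
Product: Φ × n_abs = 0.378 × 2.982e-5 = 1.127e-5 mol.
As a count: 1.127e-5 × 6.022e23 = 6.79e18.

6.79e18 molecules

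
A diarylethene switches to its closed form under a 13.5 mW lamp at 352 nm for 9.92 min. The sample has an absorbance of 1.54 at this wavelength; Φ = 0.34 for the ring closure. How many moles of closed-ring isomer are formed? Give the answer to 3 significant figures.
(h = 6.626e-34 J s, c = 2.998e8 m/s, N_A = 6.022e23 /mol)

Photon energy at 352 nm: hc/λ = (6.626e-34)(2.998e8)/(352e-9) = 5.643e-19 J.
Energy delivered: (13.5 mW)(595.2 s) = 8.035 J.
Photons incident: 8.035 / 5.643e-19 = 1.424e19, i.e. 1.424e19/6.022e23 = 2.365e-5 mol.
Fraction absorbed: 1 − 10^(−1.54) = 0.9712.
Photons absorbed: 0.9712 × 2.365e-5 = 2.297e-5 mol.
Product: Φ × n_abs = 0.34 × 2.297e-5 = 7.810e-6 mol.

7.81e-6 mol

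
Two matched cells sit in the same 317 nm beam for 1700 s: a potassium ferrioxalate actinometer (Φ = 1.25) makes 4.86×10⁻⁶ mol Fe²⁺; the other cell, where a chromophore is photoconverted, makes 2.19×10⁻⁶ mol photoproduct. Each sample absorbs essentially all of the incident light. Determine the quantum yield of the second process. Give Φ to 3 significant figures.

Photons absorbed by the actinometer: 4.86×10⁻⁶ / 1.25 = 3.888×10⁻⁶ mol.
Φ(unknown) = 2.19×10⁻⁶ / 3.888×10⁻⁶ = 0.563.

Φ = 0.563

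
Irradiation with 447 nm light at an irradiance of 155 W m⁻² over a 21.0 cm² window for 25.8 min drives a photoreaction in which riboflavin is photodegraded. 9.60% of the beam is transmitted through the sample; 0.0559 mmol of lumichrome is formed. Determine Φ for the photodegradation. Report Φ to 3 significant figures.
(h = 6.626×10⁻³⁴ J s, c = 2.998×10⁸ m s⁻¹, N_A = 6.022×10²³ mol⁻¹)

Φ = 0.0328

Product: 0.0559 mmol = 5.59×10⁻⁵ mol.
Photon energy at 447 nm: hc/λ = (6.626×10⁻³⁴)(2.998×10⁸)/(447×10⁻⁹) = 4.444×10⁻¹⁹ J.
Energy delivered: (155 W m⁻²)(21.0×10⁻⁴ m²)(1548 s) = 503.9 J.
Photons incident: 503.9 / 4.444×10⁻¹⁹ = 1.134×10²¹, i.e. 1.134×10²¹/6.022×10²³ = 0.001883 mol.
Fraction absorbed: 1 − 9.60/100 = 0.9040.
Photons absorbed: 0.9040 × 0.001883 = 0.001702 mol.
Φ = 5.59×10⁻⁵ mol / 0.001702 mol photons = 0.0328.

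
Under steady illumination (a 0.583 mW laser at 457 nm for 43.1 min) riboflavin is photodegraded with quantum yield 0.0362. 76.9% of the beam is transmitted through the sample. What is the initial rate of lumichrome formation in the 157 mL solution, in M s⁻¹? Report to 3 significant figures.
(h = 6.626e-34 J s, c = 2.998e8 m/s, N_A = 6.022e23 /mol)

Photon energy at 457 nm: hc/λ = (6.626e-34)(2.998e8)/(457e-9) = 4.347e-19 J.
Energy delivered: (0.583 mW)(2586 s) = 1.508 J.
Photons incident: 1.508 / 4.347e-19 = 3.469e18, i.e. 3.469e18/6.022e23 = 5.761e-6 mol.
Fraction absorbed: 1 − 76.9/100 = 0.2310.
Photons absorbed: 0.2310 × 5.761e-6 = 1.331e-6 mol.
Product formed: 0.0362 × 1.331e-6 = 4.818e-8 mol.
Rate: 4.818e-8 mol / (2586 s × 0.157 L) = 1.19e-10 M s⁻¹.

1.19e-10 M s⁻¹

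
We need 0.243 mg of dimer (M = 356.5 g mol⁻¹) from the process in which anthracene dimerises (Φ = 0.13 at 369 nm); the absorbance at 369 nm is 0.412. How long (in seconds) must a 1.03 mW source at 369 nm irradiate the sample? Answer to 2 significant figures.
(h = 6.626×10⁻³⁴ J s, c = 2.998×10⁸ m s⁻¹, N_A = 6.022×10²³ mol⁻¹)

t ≈ 2700 s

Product: 0.243 mg / 356.5 g mol⁻¹ = 6.816×10⁻⁷ mol.
Photons that must be absorbed: 6.816×10⁻⁷ / 0.13 = 5.243×10⁻⁶ mol.
Fraction absorbed: 1 − 10^(−0.412) = 0.6127.
Incident photons needed: 5.243×10⁻⁶ / 0.6127 = 8.557×10⁻⁶ mol.
Photon energy: hc/λ = 5.383×10⁻¹⁹ J; per mole, 3.242×10⁵ J mol⁻¹.
Energy required: 8.557×10⁻⁶ × 3.242×10⁵ = 2.774 J.
Time: 2.774 J / 0.00103 W = 2700 s.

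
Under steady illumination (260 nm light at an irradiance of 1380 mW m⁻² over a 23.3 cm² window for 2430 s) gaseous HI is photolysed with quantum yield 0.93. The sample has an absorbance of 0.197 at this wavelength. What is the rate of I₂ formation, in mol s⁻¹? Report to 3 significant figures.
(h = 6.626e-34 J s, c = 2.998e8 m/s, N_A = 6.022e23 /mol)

Photon energy at 260 nm: hc/λ = (6.626e-34)(2.998e8)/(260e-9) = 7.640e-19 J.
Energy delivered: (1380 mW m⁻²)(23.3e-4 m²)(2430 s) = 7.813 J.
Photons incident: 7.813 / 7.640e-19 = 1.023e19, i.e. 1.023e19/6.022e23 = 1.699e-5 mol.
Fraction absorbed: 1 − 10^(−0.197) = 0.3647.
Photons absorbed: 0.3647 × 1.699e-5 = 6.196e-6 mol.
Product formed: 0.93 × 6.196e-6 = 5.762e-6 mol.
Rate: 5.762e-6 / 2430 s = 2.37e-9 mol s⁻¹.

2.37e-9 mol s⁻¹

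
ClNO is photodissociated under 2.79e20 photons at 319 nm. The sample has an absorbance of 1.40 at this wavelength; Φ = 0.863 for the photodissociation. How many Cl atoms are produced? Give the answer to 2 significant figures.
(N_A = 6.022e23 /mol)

Moles of photons: 2.79e20 / 6.022e23 = 4.633e-4 mol.
Fraction absorbed: 1 − 10^(−1.40) = 0.9602.
Photons absorbed: 0.9602 × 4.633e-4 = 4.449e-4 mol.
Product: Φ × n_abs = 0.863 × 4.449e-4 = 3.839e-4 mol.
As a count: 3.839e-4 × 6.022e23 = 2.3e20.

2.3e20 atoms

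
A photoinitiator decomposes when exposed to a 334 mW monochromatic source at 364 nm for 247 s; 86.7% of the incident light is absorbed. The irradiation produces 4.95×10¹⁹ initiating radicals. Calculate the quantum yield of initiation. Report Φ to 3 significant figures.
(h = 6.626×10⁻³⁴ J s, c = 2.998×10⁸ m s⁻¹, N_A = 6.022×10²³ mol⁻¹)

Product: 4.95×10¹⁹ / 6.022×10²³ = 8.220×10⁻⁵ mol.
Photon energy at 364 nm: hc/λ = (6.626×10⁻³⁴)(2.998×10⁸)/(364×10⁻⁹) = 5.457×10⁻¹⁹ J.
Energy delivered: (334 mW)(247 s) = 82.50 J.
Photons incident: 82.50 / 5.457×10⁻¹⁹ = 1.512×10²⁰, i.e. 1.512×10²⁰/6.022×10²³ = 2.511×10⁻⁴ mol.
Photons absorbed: 0.867 × 2.511×10⁻⁴ = 2.177×10⁻⁴ mol.
Φ = 8.220×10⁻⁵ mol / 2.177×10⁻⁴ mol photons = 0.378.

Φ = 0.378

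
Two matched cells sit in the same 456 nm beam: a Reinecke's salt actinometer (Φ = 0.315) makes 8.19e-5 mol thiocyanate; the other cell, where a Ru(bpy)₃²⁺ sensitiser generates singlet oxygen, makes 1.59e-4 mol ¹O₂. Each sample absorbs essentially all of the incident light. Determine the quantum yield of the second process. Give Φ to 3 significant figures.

Φ = 0.612

Photons absorbed by the actinometer: 8.19e-5 / 0.315 = 2.600e-4 mol.
Φ(unknown) = 1.59e-4 / 2.600e-4 = 0.612.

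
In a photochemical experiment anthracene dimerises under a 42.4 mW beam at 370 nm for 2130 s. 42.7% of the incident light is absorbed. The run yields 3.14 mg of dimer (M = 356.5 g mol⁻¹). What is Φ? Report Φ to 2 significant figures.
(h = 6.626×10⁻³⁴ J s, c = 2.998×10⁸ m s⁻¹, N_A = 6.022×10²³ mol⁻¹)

Φ = 0.074

Product: 3.14 mg / 356.5 g mol⁻¹ = 8.808×10⁻⁶ mol.
Photon energy at 370 nm: hc/λ = (6.626×10⁻³⁴)(2.998×10⁸)/(370×10⁻⁹) = 5.369×10⁻¹⁹ J.
Energy delivered: (42.4 mW)(2130 s) = 90.31 J.
Photons incident: 90.31 / 5.369×10⁻¹⁹ = 1.682×10²⁰, i.e. 1.682×10²⁰/6.022×10²³ = 2.793×10⁻⁴ mol.
Photons absorbed: 0.427 × 2.793×10⁻⁴ = 1.193×10⁻⁴ mol.
Φ = 8.808×10⁻⁶ mol / 1.193×10⁻⁴ mol photons = 0.074.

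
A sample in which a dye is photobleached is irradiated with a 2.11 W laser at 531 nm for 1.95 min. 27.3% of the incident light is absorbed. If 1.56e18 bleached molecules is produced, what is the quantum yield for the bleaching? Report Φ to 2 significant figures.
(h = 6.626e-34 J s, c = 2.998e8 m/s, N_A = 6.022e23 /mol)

Φ = 0.0087

Product: 1.56e18 / 6.022e23 = 2.591e-6 mol.
Photon energy at 531 nm: hc/λ = (6.626e-34)(2.998e8)/(531e-9) = 3.741e-19 J.
Energy delivered: (2.11 W)(117 s) = 246.9 J.
Photons incident: 246.9 / 3.741e-19 = 6.600e20, i.e. 6.600e20/6.022e23 = 0.001096 mol.
Photons absorbed: 0.273 × 0.001096 = 2.992e-4 mol.
Φ = 2.591e-6 mol / 2.992e-4 mol photons = 0.0087.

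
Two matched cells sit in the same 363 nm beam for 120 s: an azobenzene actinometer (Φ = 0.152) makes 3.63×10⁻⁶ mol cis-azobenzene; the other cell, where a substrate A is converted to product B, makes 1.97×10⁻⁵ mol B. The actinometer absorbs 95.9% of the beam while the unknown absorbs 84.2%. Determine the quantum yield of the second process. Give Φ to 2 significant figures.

Photons absorbed by the actinometer: 3.63×10⁻⁶ / 0.152 = 2.388×10⁻⁵ mol.
Incident flux: 2.388×10⁻⁵ / 0.959 = 2.490×10⁻⁵ einstein.
Absorbed by unknown: 0.842 × 2.490×10⁻⁵ = 2.097×10⁻⁵ mol.
Φ(unknown) = 1.97×10⁻⁵ / 2.097×10⁻⁵ = 0.94.

Φ = 0.94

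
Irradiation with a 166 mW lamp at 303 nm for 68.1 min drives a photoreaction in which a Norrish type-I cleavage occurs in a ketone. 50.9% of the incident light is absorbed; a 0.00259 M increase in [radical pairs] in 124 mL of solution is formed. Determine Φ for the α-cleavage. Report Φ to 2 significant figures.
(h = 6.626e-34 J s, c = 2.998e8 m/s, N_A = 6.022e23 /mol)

Φ = 0.37

Product: (0.00259 M)(0.124 L) = 3.212e-4 mol.
Photon energy at 303 nm: hc/λ = (6.626e-34)(2.998e8)/(303e-9) = 6.556e-19 J.
Energy delivered: (166 mW)(4086 s) = 678.3 J.
Photons incident: 678.3 / 6.556e-19 = 1.035e21, i.e. 1.035e21/6.022e23 = 0.001719 mol.
Photons absorbed: 0.509 × 0.001719 = 8.750e-4 mol.
Φ = 3.212e-4 mol / 8.750e-4 mol photons = 0.37.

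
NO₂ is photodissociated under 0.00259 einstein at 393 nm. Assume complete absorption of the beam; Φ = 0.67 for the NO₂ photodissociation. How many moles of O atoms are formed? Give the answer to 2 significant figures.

0.0017 mol

Product: Φ × n_abs = 0.67 × 0.00259 = 0.001735 mol.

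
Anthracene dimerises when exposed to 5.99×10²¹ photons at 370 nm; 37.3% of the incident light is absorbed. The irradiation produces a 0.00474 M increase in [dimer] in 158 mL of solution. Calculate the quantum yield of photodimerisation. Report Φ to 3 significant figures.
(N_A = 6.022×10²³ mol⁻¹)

Product: (0.00474 M)(0.158 L) = 7.489×10⁻⁴ mol.
Moles of photons: 5.99×10²¹ / 6.022×10²³ = 0.009947 mol.
Photons absorbed: 0.373 × 0.009947 = 0.003710 mol.
Φ = 7.489×10⁻⁴ mol / 0.003710 mol photons = 0.202.

Φ = 0.202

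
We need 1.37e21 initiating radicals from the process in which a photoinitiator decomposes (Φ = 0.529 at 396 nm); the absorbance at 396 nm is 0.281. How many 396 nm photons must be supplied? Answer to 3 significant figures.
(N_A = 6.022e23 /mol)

Product: 1.37e21 / 6.022e23 = 0.002275 mol.
Photons that must be absorbed: 0.002275 / 0.529 = 0.004301 mol.
Fraction absorbed: 1 − 10^(−0.281) = 0.4764.
Incident photons needed: 0.004301 / 0.4764 = 0.009028 mol.
Photon count: 0.009028 × 6.022e23 = 5.44e21.

5.44e21 photons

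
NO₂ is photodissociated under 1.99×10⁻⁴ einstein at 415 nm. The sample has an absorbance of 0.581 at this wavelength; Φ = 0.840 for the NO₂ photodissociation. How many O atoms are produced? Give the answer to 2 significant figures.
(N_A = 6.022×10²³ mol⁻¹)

7.4×10¹⁹ atoms

Fraction absorbed: 1 − 10^(−0.581) = 0.7376.
Photons absorbed: 0.7376 × 1.99×10⁻⁴ = 1.468×10⁻⁴ mol.
Product: Φ × n_abs = 0.840 × 1.468×10⁻⁴ = 1.233×10⁻⁴ mol.
As a count: 1.233×10⁻⁴ × 6.022×10²³ = 7.4×10¹⁹.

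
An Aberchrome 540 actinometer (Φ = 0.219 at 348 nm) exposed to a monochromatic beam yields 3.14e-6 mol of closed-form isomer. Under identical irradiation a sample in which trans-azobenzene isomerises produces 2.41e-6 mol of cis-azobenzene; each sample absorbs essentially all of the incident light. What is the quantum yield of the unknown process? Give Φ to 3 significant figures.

Φ = 0.168

Photons absorbed by the actinometer: 3.14e-6 / 0.219 = 1.434e-5 mol.
Φ(unknown) = 2.41e-6 / 1.434e-5 = 0.168.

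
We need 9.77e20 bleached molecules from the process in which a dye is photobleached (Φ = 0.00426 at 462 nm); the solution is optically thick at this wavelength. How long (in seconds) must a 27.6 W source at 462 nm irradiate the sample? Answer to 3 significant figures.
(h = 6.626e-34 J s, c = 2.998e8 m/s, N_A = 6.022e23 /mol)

Product: 9.77e20 / 6.022e23 = 0.001622 mol.
Photons that must be absorbed: 0.001622 / 0.00426 = 0.3808 mol.
Photon energy: hc/λ = 4.300e-19 J; per mole, 2.589e5 J mol⁻¹.
Energy required: 0.3808 × 2.589e5 = 9.859e4 J.
Time: 9.859e4 J / 27.6 W = 3570 s.

t ≈ 3570 s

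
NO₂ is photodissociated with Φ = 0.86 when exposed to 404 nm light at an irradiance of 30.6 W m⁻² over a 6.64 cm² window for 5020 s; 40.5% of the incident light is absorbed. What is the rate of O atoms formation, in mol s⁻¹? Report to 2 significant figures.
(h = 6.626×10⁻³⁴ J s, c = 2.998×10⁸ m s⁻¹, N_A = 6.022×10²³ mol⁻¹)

Photon energy at 404 nm: hc/λ = (6.626×10⁻³⁴)(2.998×10⁸)/(404×10⁻⁹) = 4.917×10⁻¹⁹ J.
Energy delivered: (30.6 W m⁻²)(6.64×10⁻⁴ m²)(5020 s) = 102.0 J.
Photons incident: 102.0 / 4.917×10⁻¹⁹ = 2.074×10²⁰, i.e. 2.074×10²⁰/6.022×10²³ = 3.444×10⁻⁴ mol.
Photons absorbed: 0.405 × 3.444×10⁻⁴ = 1.395×10⁻⁴ mol.
Product formed: 0.86 × 1.395×10⁻⁴ = 1.200×10⁻⁴ mol.
Rate: 1.200×10⁻⁴ / 5020 s = 2.4×10⁻⁸ mol s⁻¹.

2.4×10⁻⁸ mol s⁻¹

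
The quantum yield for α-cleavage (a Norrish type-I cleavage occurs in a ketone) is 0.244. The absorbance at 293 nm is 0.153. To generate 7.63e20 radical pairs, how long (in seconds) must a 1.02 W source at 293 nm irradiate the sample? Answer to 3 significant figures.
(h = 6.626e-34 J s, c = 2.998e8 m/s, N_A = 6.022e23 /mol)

Product: 7.63e20 / 6.022e23 = 0.001267 mol.
Photons that must be absorbed: 0.001267 / 0.244 = 0.005193 mol.
Fraction absorbed: 1 − 10^(−0.153) = 0.2969.
Incident photons needed: 0.005193 / 0.2969 = 0.01749 mol.
Photon energy: hc/λ = 6.780e-19 J; per mole, 4.083e5 J mol⁻¹.
Energy required: 0.01749 × 4.083e5 = 7141 J.
Time: 7141 J / 1.02 W = 7000 s.

t ≈ 7000 s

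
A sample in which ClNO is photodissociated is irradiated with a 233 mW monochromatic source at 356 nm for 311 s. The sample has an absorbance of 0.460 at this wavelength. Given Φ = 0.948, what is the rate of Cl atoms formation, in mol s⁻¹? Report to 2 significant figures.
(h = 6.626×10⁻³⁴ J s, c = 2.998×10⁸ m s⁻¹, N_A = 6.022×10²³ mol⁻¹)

4.3×10⁻⁷ mol s⁻¹

Photon energy at 356 nm: hc/λ = (6.626×10⁻³⁴)(2.998×10⁸)/(356×10⁻⁹) = 5.580×10⁻¹⁹ J.
Energy delivered: (233 mW)(311 s) = 72.46 J.
Photons incident: 72.46 / 5.580×10⁻¹⁹ = 1.299×10²⁰, i.e. 1.299×10²⁰/6.022×10²³ = 2.157×10⁻⁴ mol.
Fraction absorbed: 1 − 10^(−0.460) = 0.6533.
Photons absorbed: 0.6533 × 2.157×10⁻⁴ = 1.409×10⁻⁴ mol.
Product formed: 0.948 × 1.409×10⁻⁴ = 1.336×10⁻⁴ mol.
Rate: 1.336×10⁻⁴ / 311 s = 4.3×10⁻⁷ mol s⁻¹.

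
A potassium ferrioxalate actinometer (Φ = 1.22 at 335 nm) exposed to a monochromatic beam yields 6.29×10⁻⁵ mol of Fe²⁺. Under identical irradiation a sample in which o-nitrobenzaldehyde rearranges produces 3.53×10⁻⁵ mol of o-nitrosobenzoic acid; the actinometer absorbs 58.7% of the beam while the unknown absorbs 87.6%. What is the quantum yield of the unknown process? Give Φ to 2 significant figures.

Photons absorbed by the actinometer: 6.29×10⁻⁵ / 1.22 = 5.156×10⁻⁵ mol.
Incident flux: 5.156×10⁻⁵ / 0.587 = 8.784×10⁻⁵ einstein.
Absorbed by unknown: 0.876 × 8.784×10⁻⁵ = 7.695×10⁻⁵ mol.
Φ(unknown) = 3.53×10⁻⁵ / 7.695×10⁻⁵ = 0.46.

Φ = 0.46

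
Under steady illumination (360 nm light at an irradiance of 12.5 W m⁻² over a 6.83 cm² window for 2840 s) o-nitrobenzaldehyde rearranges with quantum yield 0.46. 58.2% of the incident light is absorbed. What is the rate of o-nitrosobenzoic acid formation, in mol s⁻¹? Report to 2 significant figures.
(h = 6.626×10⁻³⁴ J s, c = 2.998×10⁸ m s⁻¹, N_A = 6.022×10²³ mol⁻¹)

Photon energy at 360 nm: hc/λ = (6.626×10⁻³⁴)(2.998×10⁸)/(360×10⁻⁹) = 5.518×10⁻¹⁹ J.
Energy delivered: (12.5 W m⁻²)(6.83×10⁻⁴ m²)(2840 s) = 24.25 J.
Photons incident: 24.25 / 5.518×10⁻¹⁹ = 4.395×10¹⁹, i.e. 4.395×10¹⁹/6.022×10²³ = 7.298×10⁻⁵ mol.
Photons absorbed: 0.582 × 7.298×10⁻⁵ = 4.247×10⁻⁵ mol.
Product formed: 0.46 × 4.247×10⁻⁵ = 1.954×10⁻⁵ mol.
Rate: 1.954×10⁻⁵ / 2840 s = 6.9×10⁻⁹ mol s⁻¹.

6.9×10⁻⁹ mol s⁻¹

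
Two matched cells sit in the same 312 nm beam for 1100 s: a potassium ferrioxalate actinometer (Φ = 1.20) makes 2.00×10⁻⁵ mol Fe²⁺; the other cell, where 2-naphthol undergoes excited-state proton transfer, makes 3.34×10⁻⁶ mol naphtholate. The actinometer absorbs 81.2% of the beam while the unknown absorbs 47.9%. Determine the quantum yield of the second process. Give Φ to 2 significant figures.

Φ = 0.34

Photons absorbed by the actinometer: 2.00×10⁻⁵ / 1.20 = 1.667×10⁻⁵ mol.
Incident flux: 1.667×10⁻⁵ / 0.812 = 2.053×10⁻⁵ einstein.
Absorbed by unknown: 0.479 × 2.053×10⁻⁵ = 9.834×10⁻⁶ mol.
Φ(unknown) = 3.34×10⁻⁶ / 9.834×10⁻⁶ = 0.34.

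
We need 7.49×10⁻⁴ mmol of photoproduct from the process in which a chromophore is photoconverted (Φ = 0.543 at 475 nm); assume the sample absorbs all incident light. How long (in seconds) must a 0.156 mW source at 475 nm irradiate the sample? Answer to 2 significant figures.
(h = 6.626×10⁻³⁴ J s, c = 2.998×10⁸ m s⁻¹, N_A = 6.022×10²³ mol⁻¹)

Product: 7.49×10⁻⁴ mmol = 7.49×10⁻⁷ mol.
Photons that must be absorbed: 7.49×10⁻⁷ / 0.543 = 1.379×10⁻⁶ mol.
Photon energy: hc/λ = 4.182×10⁻¹⁹ J; per mole, 2.518×10⁵ J mol⁻¹.
Energy required: 1.379×10⁻⁶ × 2.518×10⁵ = 0.3472 J.
Time: 0.3472 J / 0.000156 W = 2200 s.

t ≈ 2200 s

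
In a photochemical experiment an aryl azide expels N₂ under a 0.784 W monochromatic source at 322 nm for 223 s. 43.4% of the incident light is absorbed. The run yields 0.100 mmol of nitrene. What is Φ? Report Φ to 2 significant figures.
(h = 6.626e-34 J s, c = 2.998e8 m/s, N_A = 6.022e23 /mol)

Product: 0.100 mmol = 1.00e-4 mol.
Photon energy at 322 nm: hc/λ = (6.626e-34)(2.998e8)/(322e-9) = 6.169e-19 J.
Energy delivered: (0.784 W)(223 s) = 174.8 J.
Photons incident: 174.8 / 6.169e-19 = 2.834e20, i.e. 2.834e20/6.022e23 = 4.706e-4 mol.
Photons absorbed: 0.434 × 4.706e-4 = 2.042e-4 mol.
Φ = 1.00e-4 mol / 2.042e-4 mol photons = 0.49.

Φ = 0.49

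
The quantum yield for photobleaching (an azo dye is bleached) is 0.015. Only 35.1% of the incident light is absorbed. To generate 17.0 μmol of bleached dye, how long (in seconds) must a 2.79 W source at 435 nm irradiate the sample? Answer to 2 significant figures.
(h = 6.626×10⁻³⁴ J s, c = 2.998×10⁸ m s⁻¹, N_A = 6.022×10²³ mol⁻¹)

t ≈ 320 s

Product: 17.0 μmol = 1.70×10⁻⁵ mol.
Photons that must be absorbed: 1.70×10⁻⁵ / 0.015 = 0.001133 mol.
Incident photons needed: 0.001133 / 0.351 = 0.003228 mol.
Photon energy: hc/λ = 4.567×10⁻¹⁹ J; per mole, 2.750×10⁵ J mol⁻¹.
Energy required: 0.003228 × 2.750×10⁵ = 887.7 J.
Time: 887.7 J / 2.79 W = 320 s.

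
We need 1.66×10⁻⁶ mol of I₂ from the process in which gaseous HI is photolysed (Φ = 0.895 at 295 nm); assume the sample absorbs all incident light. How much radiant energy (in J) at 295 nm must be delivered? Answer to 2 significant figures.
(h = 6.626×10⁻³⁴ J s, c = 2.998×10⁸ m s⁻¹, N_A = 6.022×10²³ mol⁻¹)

0.75 J

Photons that must be absorbed: 1.66×10⁻⁶ / 0.895 = 1.855×10⁻⁶ mol.
Photon energy: hc/λ = 6.734×10⁻¹⁹ J; per mole, 4.055×10⁵ J mol⁻¹.
Energy required: 1.855×10⁻⁶ × 4.055×10⁵ = 0.75 J.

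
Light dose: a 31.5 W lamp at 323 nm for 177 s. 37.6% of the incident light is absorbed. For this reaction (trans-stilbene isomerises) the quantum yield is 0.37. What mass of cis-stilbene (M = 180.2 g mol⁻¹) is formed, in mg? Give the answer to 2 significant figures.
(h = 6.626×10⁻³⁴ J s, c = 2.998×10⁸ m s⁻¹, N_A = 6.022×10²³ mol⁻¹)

380 mg

Photon energy at 323 nm: hc/λ = (6.626×10⁻³⁴)(2.998×10⁸)/(323×10⁻⁹) = 6.150×10⁻¹⁹ J.
Energy delivered: (31.5 W)(177 s) = 5576 J.
Photons incident: 5576 / 6.150×10⁻¹⁹ = 9.067×10²¹, i.e. 9.067×10²¹/6.022×10²³ = 0.01506 mol.
Photons absorbed: 0.376 × 0.01506 = 0.005663 mol.
Product: Φ × n_abs = 0.37 × 0.005663 = 0.002095 mol.
Mass: 0.002095 × 180.2 = 0.3775 g = 380 mg.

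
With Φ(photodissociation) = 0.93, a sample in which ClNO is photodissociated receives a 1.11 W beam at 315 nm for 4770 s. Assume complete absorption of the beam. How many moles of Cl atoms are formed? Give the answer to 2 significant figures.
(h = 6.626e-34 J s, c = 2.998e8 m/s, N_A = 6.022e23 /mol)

0.013 mol

Photon energy at 315 nm: hc/λ = (6.626e-34)(2.998e8)/(315e-9) = 6.306e-19 J.
Energy delivered: (1.11 W)(4770 s) = 5295 J.
Photons incident: 5295 / 6.306e-19 = 8.397e21, i.e. 8.397e21/6.022e23 = 0.01394 mol.
Product: Φ × n_abs = 0.93 × 0.01394 = 0.01296 mol.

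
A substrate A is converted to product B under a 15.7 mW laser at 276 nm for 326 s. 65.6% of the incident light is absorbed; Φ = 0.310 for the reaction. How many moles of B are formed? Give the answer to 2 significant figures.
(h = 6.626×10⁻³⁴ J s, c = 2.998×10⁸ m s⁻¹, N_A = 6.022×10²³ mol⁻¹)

Photon energy at 276 nm: hc/λ = (6.626×10⁻³⁴)(2.998×10⁸)/(276×10⁻⁹) = 7.197×10⁻¹⁹ J.
Energy delivered: (15.7 mW)(326 s) = 5.118 J.
Photons incident: 5.118 / 7.197×10⁻¹⁹ = 7.111×10¹⁸, i.e. 7.111×10¹⁸/6.022×10²³ = 1.181×10⁻⁵ mol.
Photons absorbed: 0.656 × 1.181×10⁻⁵ = 7.747×10⁻⁶ mol.
Product: Φ × n_abs = 0.310 × 7.747×10⁻⁶ = 2.402×10⁻⁶ mol.

2.4×10⁻⁶ mol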